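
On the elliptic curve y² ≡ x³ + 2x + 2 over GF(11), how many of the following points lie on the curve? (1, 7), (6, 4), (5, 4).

(1, 7): 7² ≡ 5, rhs ≡ 5 → on.
(6, 4): 4² ≡ 5, rhs ≡ 10 → off.
(5, 4): 4² ≡ 5, rhs ≡ 5 → on.

2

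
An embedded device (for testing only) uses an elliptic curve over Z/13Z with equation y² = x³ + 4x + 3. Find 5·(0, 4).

Write Q = (0, 4).
Repeated addition: build up to 5Q.
2Q: tangent at (0, 4): λ = (3·0² + 4)/(2·4) ≡ 4/8. 8⁻¹ ≡ 5 (mod 13), so λ ≡ 4·5 ≡ 7.
  x = λ² - 0 - 0 = 49 - 0 ≡ 10; y = λ·(0 - 10) - 4 ≡ 4. → (10, 4)
3Q: (10, 4) + (0, 4). λ = (4 - 4)/(0 - 10) ≡ 0/3 mod 13. 3⁻¹ ≡ 9 (mod 13) since 3·9 = 27 ≡ 1, so λ ≡ 0.
  x = λ² - 10 - 0 = 0 - 10 ≡ 3; y = λ·(10 - 3) - 4 ≡ 9. → (3, 9)
4Q: (3, 9) + (0, 4). λ = (4 - 9)/(0 - 3) ≡ 8/10 mod 13. 10⁻¹ ≡ 4 (mod 13) since 10·4 = 40 ≡ 1, so λ ≡ 6.
  x = λ² - 3 - 0 = 36 - 3 ≡ 7; y = λ·(3 - 7) - 9 ≡ 6. → (7, 6)
5Q: (7, 6) + (0, 4). λ = (4 - 6)/(0 - 7) ≡ 11/6 mod 13. 6⁻¹ ≡ 11 (mod 13), so λ ≡ 4.
  x = λ² - 7 - 0 = 16 - 7 ≡ 9; y = λ·(7 - 9) - 6 ≡ 12. → (9, 12)

(9, 12)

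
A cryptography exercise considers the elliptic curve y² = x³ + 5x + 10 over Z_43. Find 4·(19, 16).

(6, 16)

Write Q = (19, 16).
Repeated addition: build up to 4Q.
2Q: tangent at (19, 16): λ = (3·19² + 5)/(2·16) ≡ 13/32. 32⁻¹ ≡ 39 (mod 43), so λ ≡ 13·39 ≡ 34.
  x = λ² - 19 - 19 = 1156 - 38 ≡ 0; y = λ·(19 - 0) - 16 ≡ 28. → (0, 28)
3Q: (0, 28) + (19, 16). λ = (16 - 28)/(19 - 0) ≡ 31/19 mod 43. 19⁻¹ ≡ 34 (mod 43), so λ ≡ 22.
  x = λ² - 0 - 19 = 484 - 19 ≡ 35; y = λ·(0 - 35) - 28 ≡ 19. → (35, 19)
4Q: (35, 19) + (19, 16). λ = (16 - 19)/(19 - 35) ≡ 40/27 mod 43. 27⁻¹ ≡ 8 (mod 43) since 27·8 = 216 ≡ 1, so λ ≡ 19.
  x = λ² - 35 - 19 = 361 - 54 ≡ 6; y = λ·(35 - 6) - 19 ≡ 16. → (6, 16)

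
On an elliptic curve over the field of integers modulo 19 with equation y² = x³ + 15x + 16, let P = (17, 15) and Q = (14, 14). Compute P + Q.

(5, 8)

(17, 15) + (14, 14). λ = (14 - 15)/(14 - 17) ≡ 18/16 mod 19. 16⁻¹ ≡ 6 (mod 19), so λ ≡ 13.
  x = λ² - 17 - 14 = 169 - 31 ≡ 5; y = λ·(17 - 5) - 15 ≡ 8. → (5, 8)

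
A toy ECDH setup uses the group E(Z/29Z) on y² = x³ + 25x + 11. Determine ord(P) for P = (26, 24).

12

2P: tangent at (26, 24): λ = (3·26² + 25)/(2·24) ≡ 23/19. 19⁻¹ ≡ 26 (mod 29) since 19·26 = 494 ≡ 1, so λ ≡ 23·26 ≡ 18.
  x = λ² - 26 - 26 = 324 - 52 ≡ 11; y = λ·(26 - 11) - 24 ≡ 14. → (11, 14)
3P: (11, 14) + (26, 24). λ = (24 - 14)/(26 - 11) ≡ 10/15 mod 29. 15⁻¹ ≡ 2 (mod 29), so λ ≡ 20.
  x = λ² - 11 - 26 = 400 - 37 ≡ 15; y = λ·(11 - 15) - 14 ≡ 22. → (15, 22)
4P: (15, 22) + (26, 24). λ = (24 - 22)/(26 - 15) ≡ 2/11 mod 29. 11⁻¹ ≡ 8 (mod 29) since 11·8 = 88 ≡ 1, so λ ≡ 16.
  x = λ² - 15 - 26 = 256 - 41 ≡ 12; y = λ·(15 - 12) - 22 ≡ 26. → (12, 26)
5P: (12, 26) + (26, 24). λ = (24 - 26)/(26 - 12) ≡ 27/14 mod 29. 14⁻¹ ≡ 27 (mod 29) since 14·27 = 378 ≡ 1, so λ ≡ 4.
  x = λ² - 12 - 26 = 16 - 38 ≡ 7; y = λ·(12 - 7) - 26 ≡ 23. → (7, 23)
6P: (7, 23) + (26, 24). λ = (24 - 23)/(26 - 7) ≡ 1/19 mod 29. 19⁻¹ ≡ 26 (mod 29), so λ ≡ 26.
  x = λ² - 7 - 26 = 676 - 33 ≡ 5; y = λ·(7 - 5) - 23 ≡ 0. → (5, 0)
7P: (5, 0) + (26, 24). λ = (24 - 0)/(26 - 5) ≡ 24/21 mod 29. 21⁻¹ ≡ 18 (mod 29), so λ ≡ 26.
  x = λ² - 5 - 26 = 676 - 31 ≡ 7; y = λ·(5 - 7) - 0 ≡ 6. → (7, 6)
8P: (7, 6) + (26, 24). λ = (24 - 6)/(26 - 7) ≡ 18/19 mod 29. 19⁻¹ ≡ 26 (mod 29), so λ ≡ 4.
  x = λ² - 7 - 26 = 16 - 33 ≡ 12; y = λ·(7 - 12) - 6 ≡ 3. → (12, 3)
9P: (12, 3) + (26, 24). λ = (24 - 3)/(26 - 12) ≡ 21/14 mod 29. 14⁻¹ ≡ 27 (mod 29) since 14·27 = 378 ≡ 1, so λ ≡ 16.
  x = λ² - 12 - 26 = 256 - 38 ≡ 15; y = λ·(12 - 15) - 3 ≡ 7. → (15, 7)
10P: (15, 7) + (26, 24). λ = (24 - 7)/(26 - 15) ≡ 17/11 mod 29. 11⁻¹ ≡ 8 (mod 29) since 11·8 = 88 ≡ 1, so λ ≡ 20.
  x = λ² - 15 - 26 = 400 - 41 ≡ 11; y = λ·(15 - 11) - 7 ≡ 15. → (11, 15)
11P: (11, 15) + (26, 24). λ = (24 - 15)/(26 - 11) ≡ 9/15 mod 29. 15⁻¹ ≡ 2 (mod 29), so λ ≡ 18.
  x = λ² - 11 - 26 = 324 - 37 ≡ 26; y = λ·(11 - 26) - 15 ≡ 5. → (26, 5)
12P: (26, 5) + (26, 24): same x and y₁ ≡ -y₂, so the sum is ∞.
12P = ∞, so the order is 12.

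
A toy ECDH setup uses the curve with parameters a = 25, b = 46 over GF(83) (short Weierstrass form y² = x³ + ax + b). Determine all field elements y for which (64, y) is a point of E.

4, 79

x³ + 25x + 46 = 263790 ≡ 16 (mod 83).
Square roots of 16 mod 83: 4 and 79 (since 4² = 16 ≡ 16).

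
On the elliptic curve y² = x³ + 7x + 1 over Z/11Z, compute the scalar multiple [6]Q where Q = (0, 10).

Double-and-add on 6 = (110)₂. Start with Q = (0, 10) for the leading 1-bit.
double: tangent at (0, 10): λ = (3·0² + 7)/(2·10) ≡ 7/9. 9⁻¹ ≡ 5 (mod 11) since 9·5 = 45 ≡ 1, so λ ≡ 7·5 ≡ 2.
  x = λ² - 0 - 0 = 4 - 0 ≡ 4; y = λ·(0 - 4) - 10 ≡ 4. → (4, 4)
add Q: (4, 4) + (0, 10). λ = (10 - 4)/(0 - 4) ≡ 6/7 mod 11. 7⁻¹ ≡ 8 (mod 11) since 7·8 = 56 ≡ 1, so λ ≡ 4.
  x = λ² - 4 - 0 = 16 - 4 ≡ 1; y = λ·(4 - 1) - 4 ≡ 8. → (1, 8)
double: tangent at (1, 8): λ = (3·1² + 7)/(2·8) ≡ 10/5. 5⁻¹ ≡ 9 (mod 11), so λ ≡ 10·9 ≡ 2.
  x = λ² - 1 - 1 = 4 - 2 ≡ 2; y = λ·(1 - 2) - 8 ≡ 1. → (2, 1)

(2, 1)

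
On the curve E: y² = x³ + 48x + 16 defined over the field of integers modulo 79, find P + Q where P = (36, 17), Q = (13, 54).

(36, 17) + (13, 54). λ = (54 - 17)/(13 - 36) ≡ 37/56 mod 79. 56⁻¹ ≡ 24 (mod 79), so λ ≡ 19.
  x = λ² - 36 - 13 = 361 - 49 ≡ 75; y = λ·(36 - 75) - 17 ≡ 32. → (75, 32)

(75, 32)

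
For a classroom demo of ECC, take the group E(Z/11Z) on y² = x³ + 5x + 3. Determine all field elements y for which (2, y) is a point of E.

x³ + 5x + 3 = 21 ≡ 10 (mod 11).
10 is a non-residue mod 11; no y exists.

none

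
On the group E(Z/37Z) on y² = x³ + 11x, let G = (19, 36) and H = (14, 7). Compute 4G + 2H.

First 4G:
Repeated addition: build up to 4G.
2G: tangent at (19, 36): λ = (3·19² + 11)/(2·36) ≡ 21/35. 35⁻¹ ≡ 18 (mod 37), so λ ≡ 21·18 ≡ 8.
  x = λ² - 19 - 19 = 64 - 38 ≡ 26; y = λ·(19 - 26) - 36 ≡ 19. → (26, 19)
3G: (26, 19) + (19, 36). λ = (36 - 19)/(19 - 26) ≡ 17/30 mod 37. 30⁻¹ ≡ 21 (mod 37) since 30·21 = 630 ≡ 1, so λ ≡ 24.
  x = λ² - 26 - 19 = 576 - 45 ≡ 13; y = λ·(26 - 13) - 19 ≡ 34. → (13, 34)
4G: (13, 34) + (19, 36). λ = (36 - 34)/(19 - 13) ≡ 2/6 mod 37. 6⁻¹ ≡ 31 (mod 37), so λ ≡ 25.
  x = λ² - 13 - 19 = 625 - 32 ≡ 1; y = λ·(13 - 1) - 34 ≡ 7. → (1, 7)
4G = (1, 7).
Next 2H:
Repeated addition: build up to 2H.
2H: tangent at (14, 7): λ = (3·14² + 11)/(2·7) ≡ 7/14. 14⁻¹ ≡ 8 (mod 37), so λ ≡ 7·8 ≡ 19.
  x = λ² - 14 - 14 = 361 - 28 ≡ 0; y = λ·(14 - 0) - 7 ≡ 0. → (0, 0)
2H = (0, 0).
Finally 4G + 2H:
(1, 7) + (0, 0). λ = (0 - 7)/(0 - 1) ≡ 30/36 mod 37. 36⁻¹ ≡ 36 (mod 37), so λ ≡ 7.
  x = λ² - 1 - 0 = 49 - 1 ≡ 11; y = λ·(1 - 11) - 7 ≡ 34. → (11, 34)

(11, 34)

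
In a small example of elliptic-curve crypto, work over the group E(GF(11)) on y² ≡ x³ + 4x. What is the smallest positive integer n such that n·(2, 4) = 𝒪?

4

2P: tangent at (2, 4): λ = (3·2² + 4)/(2·4) ≡ 5/8. 8⁻¹ ≡ 7 (mod 11), so λ ≡ 5·7 ≡ 2.
  x = λ² - 2 - 2 = 4 - 4 ≡ 0; y = λ·(2 - 0) - 4 ≡ 0. → (0, 0)
3P: (0, 0) + (2, 4). λ = (4 - 0)/(2 - 0) ≡ 4/2 mod 11. 2⁻¹ ≡ 6 (mod 11), so λ ≡ 2.
  x = λ² - 0 - 2 = 4 - 2 ≡ 2; y = λ·(0 - 2) - 0 ≡ 7. → (2, 7)
4P: (2, 7) + (2, 4): same x and y₁ ≡ -y₂, so the sum is 𝒪.
4P = 𝒪, so the order is 4.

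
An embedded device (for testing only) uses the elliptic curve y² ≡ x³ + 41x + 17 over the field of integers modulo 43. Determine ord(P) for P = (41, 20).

8

2P: tangent at (41, 20): λ = (3·41² + 41)/(2·20) ≡ 10/40. 40⁻¹ ≡ 14 (mod 43) since 40·14 = 560 ≡ 1, so λ ≡ 10·14 ≡ 11.
  x = λ² - 41 - 41 = 121 - 82 ≡ 39; y = λ·(41 - 39) - 20 ≡ 2. → (39, 2)
3P: (39, 2) + (41, 20). λ = (20 - 2)/(41 - 39) ≡ 18/2 mod 43. 2⁻¹ ≡ 22 (mod 43), so λ ≡ 9.
  x = λ² - 39 - 41 = 81 - 80 ≡ 1; y = λ·(39 - 1) - 2 ≡ 39. → (1, 39)
4P: (1, 39) + (41, 20). λ = (20 - 39)/(41 - 1) ≡ 24/40 mod 43. 40⁻¹ ≡ 14 (mod 43), so λ ≡ 35.
  x = λ² - 1 - 41 = 1225 - 42 ≡ 22; y = λ·(1 - 22) - 39 ≡ 0. → (22, 0)
5P: (22, 0) + (41, 20). λ = (20 - 0)/(41 - 22) ≡ 20/19 mod 43. 19⁻¹ ≡ 34 (mod 43), so λ ≡ 35.
  x = λ² - 22 - 41 = 1225 - 63 ≡ 1; y = λ·(22 - 1) - 0 ≡ 4. → (1, 4)
6P: (1, 4) + (41, 20). λ = (20 - 4)/(41 - 1) ≡ 16/40 mod 43. 40⁻¹ ≡ 14 (mod 43), so λ ≡ 9.
  x = λ² - 1 - 41 = 81 - 42 ≡ 39; y = λ·(1 - 39) - 4 ≡ 41. → (39, 41)
7P: (39, 41) + (41, 20). λ = (20 - 41)/(41 - 39) ≡ 22/2 mod 43. 2⁻¹ ≡ 22 (mod 43) since 2·22 = 44 ≡ 1, so λ ≡ 11.
  x = λ² - 39 - 41 = 121 - 80 ≡ 41; y = λ·(39 - 41) - 41 ≡ 23. → (41, 23)
8P: (41, 23) + (41, 20): same x and y₁ ≡ -y₂, so the sum is O.
8P = O, so the order is 8.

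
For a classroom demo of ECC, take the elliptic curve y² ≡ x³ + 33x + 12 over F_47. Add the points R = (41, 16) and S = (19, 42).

(42, 45)

(41, 16) + (19, 42). λ = (42 - 16)/(19 - 41) ≡ 26/25 mod 47. 25⁻¹ ≡ 32 (mod 47) since 25·32 = 800 ≡ 1, so λ ≡ 33.
  x = λ² - 41 - 19 = 1089 - 60 ≡ 42; y = λ·(41 - 42) - 16 ≡ 45. → (42, 45)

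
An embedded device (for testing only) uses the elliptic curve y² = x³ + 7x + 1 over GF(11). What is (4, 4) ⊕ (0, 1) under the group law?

(0, 10)

(4, 4) + (0, 1). λ = (1 - 4)/(0 - 4) ≡ 8/7 mod 11. 7⁻¹ ≡ 8 (mod 11), so λ ≡ 9.
  x = λ² - 4 - 0 = 81 - 4 ≡ 0; y = λ·(4 - 0) - 4 ≡ 10. → (0, 10)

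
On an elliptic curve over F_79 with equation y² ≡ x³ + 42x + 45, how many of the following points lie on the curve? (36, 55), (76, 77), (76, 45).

2

(36, 55): 55² ≡ 23, rhs ≡ 23 → on.
(76, 77): 77² ≡ 4, rhs ≡ 50 → off.
(76, 45): 45² ≡ 50, rhs ≡ 50 → on.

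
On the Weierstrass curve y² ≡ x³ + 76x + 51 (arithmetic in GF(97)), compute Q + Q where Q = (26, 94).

tangent at (26, 94): λ = (3·26² + 76)/(2·94) ≡ 67/91. 91⁻¹ ≡ 16 (mod 97), so λ ≡ 67·16 ≡ 5.
  x = λ² - 26 - 26 = 25 - 52 ≡ 70; y = λ·(26 - 70) - 94 ≡ 74. → (70, 74)

(70, 74)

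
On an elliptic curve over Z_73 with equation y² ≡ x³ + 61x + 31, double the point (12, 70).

tangent at (12, 70): λ = (3·12² + 61)/(2·70) ≡ 55/67. 67⁻¹ ≡ 12 (mod 73), so λ ≡ 55·12 ≡ 3.
  x = λ² - 12 - 12 = 9 - 24 ≡ 58; y = λ·(12 - 58) - 70 ≡ 11. → (58, 11)

(58, 11)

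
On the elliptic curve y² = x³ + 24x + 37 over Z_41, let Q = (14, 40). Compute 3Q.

(38, 15)

Repeated addition: build up to 3Q.
2Q: tangent at (14, 40): λ = (3·14² + 24)/(2·40) ≡ 38/39. 39⁻¹ ≡ 20 (mod 41), so λ ≡ 38·20 ≡ 22.
  x = λ² - 14 - 14 = 484 - 28 ≡ 5; y = λ·(14 - 5) - 40 ≡ 35. → (5, 35)
3Q: (5, 35) + (14, 40). λ = (40 - 35)/(14 - 5) ≡ 5/9 mod 41. 9⁻¹ ≡ 32 (mod 41) since 9·32 = 288 ≡ 1, so λ ≡ 37.
  x = λ² - 5 - 14 = 1369 - 19 ≡ 38; y = λ·(5 - 38) - 35 ≡ 15. → (38, 15)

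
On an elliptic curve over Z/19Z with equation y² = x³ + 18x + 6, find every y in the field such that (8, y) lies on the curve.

4, 15

x³ + 18x + 6 = 662 ≡ 16 (mod 19).
Square roots of 16 mod 19: 4 and 15 (since 4² = 16 ≡ 16).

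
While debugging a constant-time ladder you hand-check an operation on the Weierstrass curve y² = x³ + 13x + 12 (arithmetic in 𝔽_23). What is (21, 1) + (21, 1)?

(5, 15)

tangent at (21, 1): λ = (3·21² + 13)/(2·1) ≡ 2/2. 2⁻¹ ≡ 12 (mod 23) since 2·12 = 24 ≡ 1, so λ ≡ 2·12 ≡ 1.
  x = λ² - 21 - 21 = 1 - 42 ≡ 5; y = λ·(21 - 5) - 1 ≡ 15. → (5, 15)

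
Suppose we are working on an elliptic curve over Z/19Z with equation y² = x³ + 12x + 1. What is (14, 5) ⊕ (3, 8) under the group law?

(6, 17)

(14, 5) + (3, 8). λ = (8 - 5)/(3 - 14) ≡ 3/8 mod 19. 8⁻¹ ≡ 12 (mod 19) since 8·12 = 96 ≡ 1, so λ ≡ 17.
  x = λ² - 14 - 3 = 289 - 17 ≡ 6; y = λ·(14 - 6) - 5 ≡ 17. → (6, 17)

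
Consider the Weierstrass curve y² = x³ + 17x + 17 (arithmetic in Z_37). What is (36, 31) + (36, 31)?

(13, 17)

tangent at (36, 31): λ = (3·36² + 17)/(2·31) ≡ 20/25. 25⁻¹ ≡ 3 (mod 37), so λ ≡ 20·3 ≡ 23.
  x = λ² - 36 - 36 = 529 - 72 ≡ 13; y = λ·(36 - 13) - 31 ≡ 17. → (13, 17)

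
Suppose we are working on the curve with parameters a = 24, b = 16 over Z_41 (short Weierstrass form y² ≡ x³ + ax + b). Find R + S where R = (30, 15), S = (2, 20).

(14, 29)

(30, 15) + (2, 20). λ = (20 - 15)/(2 - 30) ≡ 5/13 mod 41. 13⁻¹ ≡ 19 (mod 41), so λ ≡ 13.
  x = λ² - 30 - 2 = 169 - 32 ≡ 14; y = λ·(30 - 14) - 15 ≡ 29. → (14, 29)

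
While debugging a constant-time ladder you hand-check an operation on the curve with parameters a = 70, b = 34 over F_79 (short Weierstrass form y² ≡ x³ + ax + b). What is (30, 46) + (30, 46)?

tangent at (30, 46): λ = (3·30² + 70)/(2·46) ≡ 5/13. 13⁻¹ ≡ 73 (mod 79) since 13·73 = 949 ≡ 1, so λ ≡ 5·73 ≡ 49.
  x = λ² - 30 - 30 = 2401 - 60 ≡ 50; y = λ·(30 - 50) - 46 ≡ 1. → (50, 1)

(50, 1)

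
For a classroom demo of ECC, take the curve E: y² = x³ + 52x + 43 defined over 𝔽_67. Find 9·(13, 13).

(23, 41)

Write P = (13, 13).
Double-and-add on 9 = (1001)₂. Start with P = (13, 13) for the leading 1-bit.
double: tangent at (13, 13): λ = (3·13² + 52)/(2·13) ≡ 23/26. 26⁻¹ ≡ 49 (mod 67), so λ ≡ 23·49 ≡ 55.
  x = λ² - 13 - 13 = 3025 - 26 ≡ 51; y = λ·(13 - 51) - 13 ≡ 41. → (51, 41)
double: tangent at (51, 41): λ = (3·51² + 52)/(2·41) ≡ 16/15. 15⁻¹ ≡ 9 (mod 67), so λ ≡ 16·9 ≡ 10.
  x = λ² - 51 - 51 = 100 - 102 ≡ 65; y = λ·(51 - 65) - 41 ≡ 20. → (65, 20)
double: tangent at (65, 20): λ = (3·65² + 52)/(2·20) ≡ 64/40. 40⁻¹ ≡ 62 (mod 67), so λ ≡ 64·62 ≡ 15.
  x = λ² - 65 - 65 = 225 - 130 ≡ 28; y = λ·(65 - 28) - 20 ≡ 66. → (28, 66)
add P: (28, 66) + (13, 13). λ = (13 - 66)/(13 - 28) ≡ 14/52 mod 67. 52⁻¹ ≡ 58 (mod 67), so λ ≡ 8.
  x = λ² - 28 - 13 = 64 - 41 ≡ 23; y = λ·(28 - 23) - 66 ≡ 41. → (23, 41)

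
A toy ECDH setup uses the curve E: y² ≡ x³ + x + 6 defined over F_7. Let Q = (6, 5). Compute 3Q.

Repeated addition: build up to 3Q.
2Q: tangent at (6, 5): λ = (3·6² + 1)/(2·5) ≡ 4/3. 3⁻¹ ≡ 5 (mod 7) since 3·5 = 15 ≡ 1, so λ ≡ 4·5 ≡ 6.
  x = λ² - 6 - 6 = 36 - 12 ≡ 3; y = λ·(6 - 3) - 5 ≡ 6. → (3, 6)
3Q: (3, 6) + (6, 5). λ = (5 - 6)/(6 - 3) ≡ 6/3 mod 7. 3⁻¹ ≡ 5 (mod 7) since 3·5 = 15 ≡ 1, so λ ≡ 2.
  x = λ² - 3 - 6 = 4 - 9 ≡ 2; y = λ·(3 - 2) - 6 ≡ 3. → (2, 3)

(2, 3)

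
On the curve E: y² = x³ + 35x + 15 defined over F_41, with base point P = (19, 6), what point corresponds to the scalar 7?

Double-and-add on 7 = (111)₂. Start with P = (19, 6) for the leading 1-bit.
double: tangent at (19, 6): λ = (3·19² + 35)/(2·6) ≡ 11/12. 12⁻¹ ≡ 24 (mod 41), so λ ≡ 11·24 ≡ 18.
  x = λ² - 19 - 19 = 324 - 38 ≡ 40; y = λ·(19 - 40) - 6 ≡ 26. → (40, 26)
add P: (40, 26) + (19, 6). λ = (6 - 26)/(19 - 40) ≡ 21/20 mod 41. 20⁻¹ ≡ 39 (mod 41) since 20·39 = 780 ≡ 1, so λ ≡ 40.
  x = λ² - 40 - 19 = 1600 - 59 ≡ 24; y = λ·(40 - 24) - 26 ≡ 40. → (24, 40)
double: tangent at (24, 40): λ = (3·24² + 35)/(2·40) ≡ 0/39. 39⁻¹ ≡ 20 (mod 41) since 39·20 = 780 ≡ 1, so λ ≡ 0·20 ≡ 0.
  x = λ² - 24 - 24 = 0 - 48 ≡ 34; y = λ·(24 - 34) - 40 ≡ 1. → (34, 1)
add P: (34, 1) + (19, 6). λ = (6 - 1)/(19 - 34) ≡ 5/26 mod 41. 26⁻¹ ≡ 30 (mod 41) since 26·30 = 780 ≡ 1, so λ ≡ 27.
  x = λ² - 34 - 19 = 729 - 53 ≡ 20; y = λ·(34 - 20) - 1 ≡ 8. → (20, 8)

(20, 8)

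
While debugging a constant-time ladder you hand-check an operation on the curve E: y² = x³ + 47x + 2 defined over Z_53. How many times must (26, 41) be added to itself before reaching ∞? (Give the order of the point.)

8

2P: tangent at (26, 41): λ = (3·26² + 47)/(2·41) ≡ 8/29. 29⁻¹ ≡ 11 (mod 53), so λ ≡ 8·11 ≡ 35.
  x = λ² - 26 - 26 = 1225 - 52 ≡ 7; y = λ·(26 - 7) - 41 ≡ 41. → (7, 41)
3P: (7, 41) + (26, 41). λ = (41 - 41)/(26 - 7) ≡ 0/19 mod 53. 19⁻¹ ≡ 14 (mod 53) since 19·14 = 266 ≡ 1, so λ ≡ 0.
  x = λ² - 7 - 26 = 0 - 33 ≡ 20; y = λ·(7 - 20) - 41 ≡ 12. → (20, 12)
4P: (20, 12) + (26, 41). λ = (41 - 12)/(26 - 20) ≡ 29/6 mod 53. 6⁻¹ ≡ 9 (mod 53), so λ ≡ 49.
  x = λ² - 20 - 26 = 2401 - 46 ≡ 23; y = λ·(20 - 23) - 12 ≡ 0. → (23, 0)
5P: (23, 0) + (26, 41). λ = (41 - 0)/(26 - 23) ≡ 41/3 mod 53. 3⁻¹ ≡ 18 (mod 53), so λ ≡ 49.
  x = λ² - 23 - 26 = 2401 - 49 ≡ 20; y = λ·(23 - 20) - 0 ≡ 41. → (20, 41)
6P: (20, 41) + (26, 41). λ = (41 - 41)/(26 - 20) ≡ 0/6 mod 53. 6⁻¹ ≡ 9 (mod 53) since 6·9 = 54 ≡ 1, so λ ≡ 0.
  x = λ² - 20 - 26 = 0 - 46 ≡ 7; y = λ·(20 - 7) - 41 ≡ 12. → (7, 12)
7P: (7, 12) + (26, 41). λ = (41 - 12)/(26 - 7) ≡ 29/19 mod 53. 19⁻¹ ≡ 14 (mod 53) since 19·14 = 266 ≡ 1, so λ ≡ 35.
  x = λ² - 7 - 26 = 1225 - 33 ≡ 26; y = λ·(7 - 26) - 12 ≡ 12. → (26, 12)
8P: (26, 12) + (26, 41): same x and y₁ ≡ -y₂, so the sum is ∞.
8P = ∞, so the order is 8.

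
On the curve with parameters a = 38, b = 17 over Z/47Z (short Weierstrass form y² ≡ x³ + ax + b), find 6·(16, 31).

(24, 29)

Write G = (16, 31).
Double-and-add on 6 = (110)₂. Start with G = (16, 31) for the leading 1-bit.
double: tangent at (16, 31): λ = (3·16² + 38)/(2·31) ≡ 7/15. 15⁻¹ ≡ 22 (mod 47), so λ ≡ 7·22 ≡ 13.
  x = λ² - 16 - 16 = 169 - 32 ≡ 43; y = λ·(16 - 43) - 31 ≡ 41. → (43, 41)
add G: (43, 41) + (16, 31). λ = (31 - 41)/(16 - 43) ≡ 37/20 mod 47. 20⁻¹ ≡ 40 (mod 47), so λ ≡ 23.
  x = λ² - 43 - 16 = 529 - 59 ≡ 0; y = λ·(43 - 0) - 41 ≡ 8. → (0, 8)
double: tangent at (0, 8): λ = (3·0² + 38)/(2·8) ≡ 38/16. 16⁻¹ ≡ 3 (mod 47) since 16·3 = 48 ≡ 1, so λ ≡ 38·3 ≡ 20.
  x = λ² - 0 - 0 = 400 - 0 ≡ 24; y = λ·(0 - 24) - 8 ≡ 29. → (24, 29)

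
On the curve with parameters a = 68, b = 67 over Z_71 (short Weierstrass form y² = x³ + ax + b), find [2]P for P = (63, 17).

(59, 47)

tangent at (63, 17): λ = (3·63² + 68)/(2·17) ≡ 47/34. 34⁻¹ ≡ 23 (mod 71) since 34·23 = 782 ≡ 1, so λ ≡ 47·23 ≡ 16.
  x = λ² - 63 - 63 = 256 - 126 ≡ 59; y = λ·(63 - 59) - 17 ≡ 47. → (59, 47)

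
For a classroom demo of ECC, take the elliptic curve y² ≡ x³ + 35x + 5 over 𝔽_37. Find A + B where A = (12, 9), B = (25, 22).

(12, 9) + (25, 22). λ = (22 - 9)/(25 - 12) ≡ 13/13 mod 37. 13⁻¹ ≡ 20 (mod 37), so λ ≡ 1.
  x = λ² - 12 - 25 = 1 - 37 ≡ 1; y = λ·(12 - 1) - 9 ≡ 2. → (1, 2)

(1, 2)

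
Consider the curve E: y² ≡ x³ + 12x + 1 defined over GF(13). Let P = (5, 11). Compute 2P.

tangent at (5, 11): λ = (3·5² + 12)/(2·11) ≡ 9/9. 9⁻¹ ≡ 3 (mod 13) since 9·3 = 27 ≡ 1, so λ ≡ 9·3 ≡ 1.
  x = λ² - 5 - 5 = 1 - 10 ≡ 4; y = λ·(5 - 4) - 11 ≡ 3. → (4, 3)

(4, 3)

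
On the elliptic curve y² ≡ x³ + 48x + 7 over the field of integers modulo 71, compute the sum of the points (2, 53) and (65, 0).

(2, 53) + (65, 0). λ = (0 - 53)/(65 - 2) ≡ 18/63 mod 71. 63⁻¹ ≡ 62 (mod 71), so λ ≡ 51.
  x = λ² - 2 - 65 = 2601 - 67 ≡ 49; y = λ·(2 - 49) - 53 ≡ 35. → (49, 35)

(49, 35)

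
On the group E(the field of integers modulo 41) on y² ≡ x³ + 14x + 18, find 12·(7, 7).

Write Q = (7, 7).
Double-and-add on 12 = (1100)₂. Start with Q = (7, 7) for the leading 1-bit.
double: tangent at (7, 7): λ = (3·7² + 14)/(2·7) ≡ 38/14. 14⁻¹ ≡ 3 (mod 41) since 14·3 = 42 ≡ 1, so λ ≡ 38·3 ≡ 32.
  x = λ² - 7 - 7 = 1024 - 14 ≡ 26; y = λ·(7 - 26) - 7 ≡ 0. → (26, 0)
add Q: (26, 0) + (7, 7). λ = (7 - 0)/(7 - 26) ≡ 7/22 mod 41. 22⁻¹ ≡ 28 (mod 41), so λ ≡ 32.
  x = λ² - 26 - 7 = 1024 - 33 ≡ 7; y = λ·(26 - 7) - 0 ≡ 34. → (7, 34)
double: tangent at (7, 34): λ = (3·7² + 14)/(2·34) ≡ 38/27. 27⁻¹ ≡ 38 (mod 41), so λ ≡ 38·38 ≡ 9.
  x = λ² - 7 - 7 = 81 - 14 ≡ 26; y = λ·(7 - 26) - 34 ≡ 0. → (26, 0)
double: (26, 0) + (26, 0): same x and y₁ ≡ -y₂, so the sum is ∞.

O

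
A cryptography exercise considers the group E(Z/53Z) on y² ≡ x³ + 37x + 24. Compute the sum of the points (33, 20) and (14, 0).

(19, 31)

(33, 20) + (14, 0). λ = (0 - 20)/(14 - 33) ≡ 33/34 mod 53. 34⁻¹ ≡ 39 (mod 53), so λ ≡ 15.
  x = λ² - 33 - 14 = 225 - 47 ≡ 19; y = λ·(33 - 19) - 20 ≡ 31. → (19, 31)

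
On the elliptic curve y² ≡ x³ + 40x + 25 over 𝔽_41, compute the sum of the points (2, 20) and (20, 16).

(15, 33)

(2, 20) + (20, 16). λ = (16 - 20)/(20 - 2) ≡ 37/18 mod 41. 18⁻¹ ≡ 16 (mod 41), so λ ≡ 18.
  x = λ² - 2 - 20 = 324 - 22 ≡ 15; y = λ·(2 - 15) - 20 ≡ 33. → (15, 33)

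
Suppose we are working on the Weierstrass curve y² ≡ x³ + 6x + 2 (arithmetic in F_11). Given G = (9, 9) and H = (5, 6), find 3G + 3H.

(8, 10)

First 3G:
Repeated addition: build up to 3G.
2G: tangent at (9, 9): λ = (3·9² + 6)/(2·9) ≡ 7/7. 7⁻¹ ≡ 8 (mod 11), so λ ≡ 7·8 ≡ 1.
  x = λ² - 9 - 9 = 1 - 18 ≡ 5; y = λ·(9 - 5) - 9 ≡ 6. → (5, 6)
3G: (5, 6) + (9, 9). λ = (9 - 6)/(9 - 5) ≡ 3/4 mod 11. 4⁻¹ ≡ 3 (mod 11) since 4·3 = 12 ≡ 1, so λ ≡ 9.
  x = λ² - 5 - 9 = 81 - 14 ≡ 1; y = λ·(5 - 1) - 6 ≡ 8. → (1, 8)
3G = (1, 8).
Next 3H:
Repeated addition: build up to 3H.
2H: tangent at (5, 6): λ = (3·5² + 6)/(2·6) ≡ 4/1. 1⁻¹ ≡ 1 (mod 11), so λ ≡ 4·1 ≡ 4.
  x = λ² - 5 - 5 = 16 - 10 ≡ 6; y = λ·(5 - 6) - 6 ≡ 1. → (6, 1)
3H: (6, 1) + (5, 6). λ = (6 - 1)/(5 - 6) ≡ 5/10 mod 11. 10⁻¹ ≡ 10 (mod 11), so λ ≡ 6.
  x = λ² - 6 - 5 = 36 - 11 ≡ 3; y = λ·(6 - 3) - 1 ≡ 6. → (3, 6)
3H = (3, 6).
Finally 3G + 3H:
(1, 8) + (3, 6). λ = (6 - 8)/(3 - 1) ≡ 9/2 mod 11. 2⁻¹ ≡ 6 (mod 11) since 2·6 = 12 ≡ 1, so λ ≡ 10.
  x = λ² - 1 - 3 = 100 - 4 ≡ 8; y = λ·(1 - 8) - 8 ≡ 10. → (8, 10)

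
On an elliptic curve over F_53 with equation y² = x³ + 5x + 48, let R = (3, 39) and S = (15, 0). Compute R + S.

(29, 19)

(3, 39) + (15, 0). λ = (0 - 39)/(15 - 3) ≡ 14/12 mod 53. 12⁻¹ ≡ 31 (mod 53) since 12·31 = 372 ≡ 1, so λ ≡ 10.
  x = λ² - 3 - 15 = 100 - 18 ≡ 29; y = λ·(3 - 29) - 39 ≡ 19. → (29, 19)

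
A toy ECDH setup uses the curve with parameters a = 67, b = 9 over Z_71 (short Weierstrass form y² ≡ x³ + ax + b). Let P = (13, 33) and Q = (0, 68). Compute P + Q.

(13, 33) + (0, 68). λ = (68 - 33)/(0 - 13) ≡ 35/58 mod 71. 58⁻¹ ≡ 60 (mod 71) since 58·60 = 3480 ≡ 1, so λ ≡ 41.
  x = λ² - 13 - 0 = 1681 - 13 ≡ 35; y = λ·(13 - 35) - 33 ≡ 59. → (35, 59)

(35, 59)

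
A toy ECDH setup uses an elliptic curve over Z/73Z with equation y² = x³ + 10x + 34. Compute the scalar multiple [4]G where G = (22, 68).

Repeated addition: build up to 4G.
2G: tangent at (22, 68): λ = (3·22² + 10)/(2·68) ≡ 2/63. 63⁻¹ ≡ 51 (mod 73), so λ ≡ 2·51 ≡ 29.
  x = λ² - 22 - 22 = 841 - 44 ≡ 67; y = λ·(22 - 67) - 68 ≡ 14. → (67, 14)
3G: (67, 14) + (22, 68). λ = (68 - 14)/(22 - 67) ≡ 54/28 mod 73. 28⁻¹ ≡ 60 (mod 73), so λ ≡ 28.
  x = λ² - 67 - 22 = 784 - 89 ≡ 38; y = λ·(67 - 38) - 14 ≡ 68. → (38, 68)
4G: (38, 68) + (22, 68). λ = (68 - 68)/(22 - 38) ≡ 0/57 mod 73. 57⁻¹ ≡ 41 (mod 73), so λ ≡ 0.
  x = λ² - 38 - 22 = 0 - 60 ≡ 13; y = λ·(38 - 13) - 68 ≡ 5. → (13, 5)

(13, 5)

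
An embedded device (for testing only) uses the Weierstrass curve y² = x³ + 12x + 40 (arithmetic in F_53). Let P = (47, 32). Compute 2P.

(18, 29)

tangent at (47, 32): λ = (3·47² + 12)/(2·32) ≡ 14/11. 11⁻¹ ≡ 29 (mod 53), so λ ≡ 14·29 ≡ 35.
  x = λ² - 47 - 47 = 1225 - 94 ≡ 18; y = λ·(47 - 18) - 32 ≡ 29. → (18, 29)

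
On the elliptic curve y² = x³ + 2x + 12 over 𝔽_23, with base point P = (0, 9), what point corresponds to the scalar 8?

(11, 13)

Double-and-add on 8 = (1000)₂. Start with P = (0, 9) for the leading 1-bit.
double: tangent at (0, 9): λ = (3·0² + 2)/(2·9) ≡ 2/18. 18⁻¹ ≡ 9 (mod 23) since 18·9 = 162 ≡ 1, so λ ≡ 2·9 ≡ 18.
  x = λ² - 0 - 0 = 324 - 0 ≡ 2; y = λ·(0 - 2) - 9 ≡ 1. → (2, 1)
double: tangent at (2, 1): λ = (3·2² + 2)/(2·1) ≡ 14/2. 2⁻¹ ≡ 12 (mod 23), so λ ≡ 14·12 ≡ 7.
  x = λ² - 2 - 2 = 49 - 4 ≡ 22; y = λ·(2 - 22) - 1 ≡ 20. → (22, 20)
double: tangent at (22, 20): λ = (3·22² + 2)/(2·20) ≡ 5/17. 17⁻¹ ≡ 19 (mod 23) since 17·19 = 323 ≡ 1, so λ ≡ 5·19 ≡ 3.
  x = λ² - 22 - 22 = 9 - 44 ≡ 11; y = λ·(22 - 11) - 20 ≡ 13. → (11, 13)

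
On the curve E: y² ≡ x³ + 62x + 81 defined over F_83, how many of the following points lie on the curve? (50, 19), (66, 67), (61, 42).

3

(50, 19): 19² ≡ 29, rhs ≡ 29 → on.
(66, 67): 67² ≡ 7, rhs ≡ 7 → on.
(61, 42): 42² ≡ 21, rhs ≡ 21 → on.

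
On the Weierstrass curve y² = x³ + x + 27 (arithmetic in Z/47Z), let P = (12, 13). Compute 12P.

Repeated addition: build up to 12P.
2P: tangent at (12, 13): λ = (3·12² + 1)/(2·13) ≡ 10/26. 26⁻¹ ≡ 38 (mod 47), so λ ≡ 10·38 ≡ 4.
  x = λ² - 12 - 12 = 16 - 24 ≡ 39; y = λ·(12 - 39) - 13 ≡ 20. → (39, 20)
3P: (39, 20) + (12, 13). λ = (13 - 20)/(12 - 39) ≡ 40/20 mod 47. 20⁻¹ ≡ 40 (mod 47), so λ ≡ 2.
  x = λ² - 39 - 12 = 4 - 51 ≡ 0; y = λ·(39 - 0) - 20 ≡ 11. → (0, 11)
4P: (0, 11) + (12, 13). λ = (13 - 11)/(12 - 0) ≡ 2/12 mod 47. 12⁻¹ ≡ 4 (mod 47), so λ ≡ 8.
  x = λ² - 0 - 12 = 64 - 12 ≡ 5; y = λ·(0 - 5) - 11 ≡ 43. → (5, 43)
5P: (5, 43) + (12, 13). λ = (13 - 43)/(12 - 5) ≡ 17/7 mod 47. 7⁻¹ ≡ 27 (mod 47) since 7·27 = 189 ≡ 1, so λ ≡ 36.
  x = λ² - 5 - 12 = 1296 - 17 ≡ 10; y = λ·(5 - 10) - 43 ≡ 12. → (10, 12)
6P: (10, 12) + (12, 13). λ = (13 - 12)/(12 - 10) ≡ 1/2 mod 47. 2⁻¹ ≡ 24 (mod 47), so λ ≡ 24.
  x = λ² - 10 - 12 = 576 - 22 ≡ 37; y = λ·(10 - 37) - 12 ≡ 45. → (37, 45)
7P: (37, 45) + (12, 13). λ = (13 - 45)/(12 - 37) ≡ 15/22 mod 47. 22⁻¹ ≡ 15 (mod 47) since 22·15 = 330 ≡ 1, so λ ≡ 37.
  x = λ² - 37 - 12 = 1369 - 49 ≡ 4; y = λ·(37 - 4) - 45 ≡ 1. → (4, 1)
8P: (4, 1) + (12, 13). λ = (13 - 1)/(12 - 4) ≡ 12/8 mod 47. 8⁻¹ ≡ 6 (mod 47) since 8·6 = 48 ≡ 1, so λ ≡ 25.
  x = λ² - 4 - 12 = 625 - 16 ≡ 45; y = λ·(4 - 45) - 1 ≡ 8. → (45, 8)
9P: (45, 8) + (12, 13). λ = (13 - 8)/(12 - 45) ≡ 5/14 mod 47. 14⁻¹ ≡ 37 (mod 47) since 14·37 = 518 ≡ 1, so λ ≡ 44.
  x = λ² - 45 - 12 = 1936 - 57 ≡ 46; y = λ·(45 - 46) - 8 ≡ 42. → (46, 42)
10P: (46, 42) + (12, 13). λ = (13 - 42)/(12 - 46) ≡ 18/13 mod 47. 13⁻¹ ≡ 29 (mod 47) since 13·29 = 377 ≡ 1, so λ ≡ 5.
  x = λ² - 46 - 12 = 25 - 58 ≡ 14; y = λ·(46 - 14) - 42 ≡ 24. → (14, 24)
11P: (14, 24) + (12, 13). λ = (13 - 24)/(12 - 14) ≡ 36/45 mod 47. 45⁻¹ ≡ 23 (mod 47), so λ ≡ 29.
  x = λ² - 14 - 12 = 841 - 26 ≡ 16; y = λ·(14 - 16) - 24 ≡ 12. → (16, 12)
12P: (16, 12) + (12, 13). λ = (13 - 12)/(12 - 16) ≡ 1/43 mod 47. 43⁻¹ ≡ 35 (mod 47) since 43·35 = 1505 ≡ 1, so λ ≡ 35.
  x = λ² - 16 - 12 = 1225 - 28 ≡ 22; y = λ·(16 - 22) - 12 ≡ 13. → (22, 13)

(22, 13)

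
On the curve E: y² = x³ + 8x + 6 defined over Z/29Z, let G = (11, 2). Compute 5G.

(3, 12)

Double-and-add on 5 = (101)₂. Start with G = (11, 2) for the leading 1-bit.
double: tangent at (11, 2): λ = (3·11² + 8)/(2·2) ≡ 23/4. 4⁻¹ ≡ 22 (mod 29), so λ ≡ 23·22 ≡ 13.
  x = λ² - 11 - 11 = 169 - 22 ≡ 2; y = λ·(11 - 2) - 2 ≡ 28. → (2, 28)
double: tangent at (2, 28): λ = (3·2² + 8)/(2·28) ≡ 20/27. 27⁻¹ ≡ 14 (mod 29), so λ ≡ 20·14 ≡ 19.
  x = λ² - 2 - 2 = 361 - 4 ≡ 9; y = λ·(2 - 9) - 28 ≡ 13. → (9, 13)
add G: (9, 13) + (11, 2). λ = (2 - 13)/(11 - 9) ≡ 18/2 mod 29. 2⁻¹ ≡ 15 (mod 29), so λ ≡ 9.
  x = λ² - 9 - 11 = 81 - 20 ≡ 3; y = λ·(9 - 3) - 13 ≡ 12. → (3, 12)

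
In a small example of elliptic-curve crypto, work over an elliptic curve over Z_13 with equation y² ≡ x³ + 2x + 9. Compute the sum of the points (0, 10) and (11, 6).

(0, 10) + (11, 6). λ = (6 - 10)/(11 - 0) ≡ 9/11 mod 13. 11⁻¹ ≡ 6 (mod 13), so λ ≡ 2.
  x = λ² - 0 - 11 = 4 - 11 ≡ 6; y = λ·(0 - 6) - 10 ≡ 4. → (6, 4)

(6, 4)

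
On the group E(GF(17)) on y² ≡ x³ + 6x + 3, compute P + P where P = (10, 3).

(14, 14)

tangent at (10, 3): λ = (3·10² + 6)/(2·3) ≡ 0/6. 6⁻¹ ≡ 3 (mod 17) since 6·3 = 18 ≡ 1, so λ ≡ 0·3 ≡ 0.
  x = λ² - 10 - 10 = 0 - 20 ≡ 14; y = λ·(10 - 14) - 3 ≡ 14. → (14, 14)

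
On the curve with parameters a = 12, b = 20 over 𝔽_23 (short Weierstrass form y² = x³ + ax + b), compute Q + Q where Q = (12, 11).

tangent at (12, 11): λ = (3·12² + 12)/(2·11) ≡ 7/22. 22⁻¹ ≡ 22 (mod 23) since 22·22 = 484 ≡ 1, so λ ≡ 7·22 ≡ 16.
  x = λ² - 12 - 12 = 256 - 24 ≡ 2; y = λ·(12 - 2) - 11 ≡ 11. → (2, 11)

(2, 11)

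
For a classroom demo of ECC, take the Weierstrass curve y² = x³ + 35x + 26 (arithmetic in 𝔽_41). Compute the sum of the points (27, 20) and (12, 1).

(27, 20) + (12, 1). λ = (1 - 20)/(12 - 27) ≡ 22/26 mod 41. 26⁻¹ ≡ 30 (mod 41), so λ ≡ 4.
  x = λ² - 27 - 12 = 16 - 39 ≡ 18; y = λ·(27 - 18) - 20 ≡ 16. → (18, 16)

(18, 16)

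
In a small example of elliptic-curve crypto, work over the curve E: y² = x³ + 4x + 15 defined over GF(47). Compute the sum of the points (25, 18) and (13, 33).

(25, 18) + (13, 33). λ = (33 - 18)/(13 - 25) ≡ 15/35 mod 47. 35⁻¹ ≡ 43 (mod 47) since 35·43 = 1505 ≡ 1, so λ ≡ 34.
  x = λ² - 25 - 13 = 1156 - 38 ≡ 37; y = λ·(25 - 37) - 18 ≡ 44. → (37, 44)

(37, 44)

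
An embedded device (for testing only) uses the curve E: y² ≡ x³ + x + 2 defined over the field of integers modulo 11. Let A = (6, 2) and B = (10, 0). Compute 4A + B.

First 4A:
Double-and-add on 4 = (100)₂. Start with A = (6, 2) for the leading 1-bit.
double: tangent at (6, 2): λ = (3·6² + 1)/(2·2) ≡ 10/4. 4⁻¹ ≡ 3 (mod 11), so λ ≡ 10·3 ≡ 8.
  x = λ² - 6 - 6 = 64 - 12 ≡ 8; y = λ·(6 - 8) - 2 ≡ 4. → (8, 4)
double: tangent at (8, 4): λ = (3·8² + 1)/(2·4) ≡ 6/8. 8⁻¹ ≡ 7 (mod 11) since 8·7 = 56 ≡ 1, so λ ≡ 6·7 ≡ 9.
  x = λ² - 8 - 8 = 81 - 16 ≡ 10; y = λ·(8 - 10) - 4 ≡ 0. → (10, 0)
4A = (10, 0).
Finally 4A + B:
(10, 0) + (10, 0): same x and y₁ ≡ -y₂, so the sum is the point at infinity.

O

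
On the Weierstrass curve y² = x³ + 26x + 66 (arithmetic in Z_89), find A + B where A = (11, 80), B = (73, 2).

(54, 43)

(11, 80) + (73, 2). λ = (2 - 80)/(73 - 11) ≡ 11/62 mod 89. 62⁻¹ ≡ 56 (mod 89), so λ ≡ 82.
  x = λ² - 11 - 73 = 6724 - 84 ≡ 54; y = λ·(11 - 54) - 80 ≡ 43. → (54, 43)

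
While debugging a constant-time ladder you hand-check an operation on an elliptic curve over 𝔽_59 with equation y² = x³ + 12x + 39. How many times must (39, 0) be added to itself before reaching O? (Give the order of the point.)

2

2P: (39, 0) + (39, 0): same x and y₁ ≡ -y₂, so the sum is O.
2P = O, so the order is 2.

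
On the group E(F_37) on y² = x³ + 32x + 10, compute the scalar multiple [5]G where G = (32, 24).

(35, 30)

Repeated addition: build up to 5G.
2G: tangent at (32, 24): λ = (3·32² + 32)/(2·24) ≡ 33/11. 11⁻¹ ≡ 27 (mod 37) since 11·27 = 297 ≡ 1, so λ ≡ 33·27 ≡ 3.
  x = λ² - 32 - 32 = 9 - 64 ≡ 19; y = λ·(32 - 19) - 24 ≡ 15. → (19, 15)
3G: (19, 15) + (32, 24). λ = (24 - 15)/(32 - 19) ≡ 9/13 mod 37. 13⁻¹ ≡ 20 (mod 37), so λ ≡ 32.
  x = λ² - 19 - 32 = 1024 - 51 ≡ 11; y = λ·(19 - 11) - 15 ≡ 19. → (11, 19)
4G: (11, 19) + (32, 24). λ = (24 - 19)/(32 - 11) ≡ 5/21 mod 37. 21⁻¹ ≡ 30 (mod 37), so λ ≡ 2.
  x = λ² - 11 - 32 = 4 - 43 ≡ 35; y = λ·(11 - 35) - 19 ≡ 7. → (35, 7)
5G: (35, 7) + (32, 24). λ = (24 - 7)/(32 - 35) ≡ 17/34 mod 37. 34⁻¹ ≡ 12 (mod 37) since 34·12 = 408 ≡ 1, so λ ≡ 19.
  x = λ² - 35 - 32 = 361 - 67 ≡ 35; y = λ·(35 - 35) - 7 ≡ 30. → (35, 30)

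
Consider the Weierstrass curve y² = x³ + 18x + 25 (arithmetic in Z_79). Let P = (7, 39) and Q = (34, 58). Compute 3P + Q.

(16, 8)

First 3P:
Repeated addition: build up to 3P.
2P: tangent at (7, 39): λ = (3·7² + 18)/(2·39) ≡ 7/78. 78⁻¹ ≡ 78 (mod 79), so λ ≡ 7·78 ≡ 72.
  x = λ² - 7 - 7 = 5184 - 14 ≡ 35; y = λ·(7 - 35) - 39 ≡ 78. → (35, 78)
3P: (35, 78) + (7, 39). λ = (39 - 78)/(7 - 35) ≡ 40/51 mod 79. 51⁻¹ ≡ 31 (mod 79) since 51·31 = 1581 ≡ 1, so λ ≡ 55.
  x = λ² - 35 - 7 = 3025 - 42 ≡ 60; y = λ·(35 - 60) - 78 ≡ 48. → (60, 48)
3P = (60, 48).
Finally 3P + Q:
(60, 48) + (34, 58). λ = (58 - 48)/(34 - 60) ≡ 10/53 mod 79. 53⁻¹ ≡ 3 (mod 79) since 53·3 = 159 ≡ 1, so λ ≡ 30.
  x = λ² - 60 - 34 = 900 - 94 ≡ 16; y = λ·(60 - 16) - 48 ≡ 8. → (16, 8)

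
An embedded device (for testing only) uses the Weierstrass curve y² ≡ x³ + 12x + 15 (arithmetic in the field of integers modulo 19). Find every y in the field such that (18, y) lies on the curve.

none

x³ + 12x + 15 = 6063 ≡ 2 (mod 19).
2 is a non-residue mod 19; no y exists.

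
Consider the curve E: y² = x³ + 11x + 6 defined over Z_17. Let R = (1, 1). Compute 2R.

(13, 0)

tangent at (1, 1): λ = (3·1² + 11)/(2·1) ≡ 14/2. 2⁻¹ ≡ 9 (mod 17), so λ ≡ 14·9 ≡ 7.
  x = λ² - 1 - 1 = 49 - 2 ≡ 13; y = λ·(1 - 13) - 1 ≡ 0. → (13, 0)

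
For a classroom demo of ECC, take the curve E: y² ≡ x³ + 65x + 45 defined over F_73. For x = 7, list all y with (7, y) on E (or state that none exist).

none

x³ + 65x + 45 = 843 ≡ 40 (mod 73).
40 is a non-residue mod 73; no y exists.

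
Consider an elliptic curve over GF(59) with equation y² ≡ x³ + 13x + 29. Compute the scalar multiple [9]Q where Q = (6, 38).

(33, 13)

Repeated addition: build up to 9Q.
2Q: tangent at (6, 38): λ = (3·6² + 13)/(2·38) ≡ 3/17. 17⁻¹ ≡ 7 (mod 59) since 17·7 = 119 ≡ 1, so λ ≡ 3·7 ≡ 21.
  x = λ² - 6 - 6 = 441 - 12 ≡ 16; y = λ·(6 - 16) - 38 ≡ 47. → (16, 47)
3Q: (16, 47) + (6, 38). λ = (38 - 47)/(6 - 16) ≡ 50/49 mod 59. 49⁻¹ ≡ 53 (mod 59), so λ ≡ 54.
  x = λ² - 16 - 6 = 2916 - 22 ≡ 3; y = λ·(16 - 3) - 47 ≡ 6. → (3, 6)
4Q: (3, 6) + (6, 38). λ = (38 - 6)/(6 - 3) ≡ 32/3 mod 59. 3⁻¹ ≡ 20 (mod 59) since 3·20 = 60 ≡ 1, so λ ≡ 50.
  x = λ² - 3 - 6 = 2500 - 9 ≡ 13; y = λ·(3 - 13) - 6 ≡ 25. → (13, 25)
5Q: (13, 25) + (6, 38). λ = (38 - 25)/(6 - 13) ≡ 13/52 mod 59. 52⁻¹ ≡ 42 (mod 59) since 52·42 = 2184 ≡ 1, so λ ≡ 15.
  x = λ² - 13 - 6 = 225 - 19 ≡ 29; y = λ·(13 - 29) - 25 ≡ 30. → (29, 30)
6Q: (29, 30) + (6, 38). λ = (38 - 30)/(6 - 29) ≡ 8/36 mod 59. 36⁻¹ ≡ 41 (mod 59), so λ ≡ 33.
  x = λ² - 29 - 6 = 1089 - 35 ≡ 51; y = λ·(29 - 51) - 30 ≡ 11. → (51, 11)
7Q: (51, 11) + (6, 38). λ = (38 - 11)/(6 - 51) ≡ 27/14 mod 59. 14⁻¹ ≡ 38 (mod 59), so λ ≡ 23.
  x = λ² - 51 - 6 = 529 - 57 ≡ 0; y = λ·(51 - 0) - 11 ≡ 41. → (0, 41)
8Q: (0, 41) + (6, 38). λ = (38 - 41)/(6 - 0) ≡ 56/6 mod 59. 6⁻¹ ≡ 10 (mod 59) since 6·10 = 60 ≡ 1, so λ ≡ 29.
  x = λ² - 0 - 6 = 841 - 6 ≡ 9; y = λ·(0 - 9) - 41 ≡ 52. → (9, 52)
9Q: (9, 52) + (6, 38). λ = (38 - 52)/(6 - 9) ≡ 45/56 mod 59. 56⁻¹ ≡ 39 (mod 59) since 56·39 = 2184 ≡ 1, so λ ≡ 44.
  x = λ² - 9 - 6 = 1936 - 15 ≡ 33; y = λ·(9 - 33) - 52 ≡ 13. → (33, 13)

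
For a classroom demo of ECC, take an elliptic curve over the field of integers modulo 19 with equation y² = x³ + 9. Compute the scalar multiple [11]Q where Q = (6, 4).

(9, 4)

Double-and-add on 11 = (1011)₂. Start with Q = (6, 4) for the leading 1-bit.
double: tangent at (6, 4): λ = (3·6² + 0)/(2·4) ≡ 13/8. 8⁻¹ ≡ 12 (mod 19) since 8·12 = 96 ≡ 1, so λ ≡ 13·12 ≡ 4.
  x = λ² - 6 - 6 = 16 - 12 ≡ 4; y = λ·(6 - 4) - 4 ≡ 4. → (4, 4)
double: tangent at (4, 4): λ = (3·4² + 0)/(2·4) ≡ 10/8. 8⁻¹ ≡ 12 (mod 19), so λ ≡ 10·12 ≡ 6.
  x = λ² - 4 - 4 = 36 - 8 ≡ 9; y = λ·(4 - 9) - 4 ≡ 4. → (9, 4)
add Q: (9, 4) + (6, 4). λ = (4 - 4)/(6 - 9) ≡ 0/16 mod 19. 16⁻¹ ≡ 6 (mod 19), so λ ≡ 0.
  x = λ² - 9 - 6 = 0 - 15 ≡ 4; y = λ·(9 - 4) - 4 ≡ 15. → (4, 15)
double: tangent at (4, 15): λ = (3·4² + 0)/(2·15) ≡ 10/11. 11⁻¹ ≡ 7 (mod 19), so λ ≡ 10·7 ≡ 13.
  x = λ² - 4 - 4 = 169 - 8 ≡ 9; y = λ·(4 - 9) - 15 ≡ 15. → (9, 15)
add Q: (9, 15) + (6, 4). λ = (4 - 15)/(6 - 9) ≡ 8/16 mod 19. 16⁻¹ ≡ 6 (mod 19), so λ ≡ 10.
  x = λ² - 9 - 6 = 100 - 15 ≡ 9; y = λ·(9 - 9) - 15 ≡ 4. → (9, 4)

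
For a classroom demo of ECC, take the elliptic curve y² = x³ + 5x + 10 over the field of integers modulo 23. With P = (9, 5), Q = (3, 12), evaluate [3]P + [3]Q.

(3, 12)

First 3P:
Repeated addition: build up to 3P.
2P: tangent at (9, 5): λ = (3·9² + 5)/(2·5) ≡ 18/10. 10⁻¹ ≡ 7 (mod 23) since 10·7 = 70 ≡ 1, so λ ≡ 18·7 ≡ 11.
  x = λ² - 9 - 9 = 121 - 18 ≡ 11; y = λ·(9 - 11) - 5 ≡ 19. → (11, 19)
3P: (11, 19) + (9, 5). λ = (5 - 19)/(9 - 11) ≡ 9/21 mod 23. 21⁻¹ ≡ 11 (mod 23), so λ ≡ 7.
  x = λ² - 11 - 9 = 49 - 20 ≡ 6; y = λ·(11 - 6) - 19 ≡ 16. → (6, 16)
3P = (6, 16).
Next 3Q:
Repeated addition: build up to 3Q.
2Q: tangent at (3, 12): λ = (3·3² + 5)/(2·12) ≡ 9/1. 1⁻¹ ≡ 1 (mod 23), so λ ≡ 9·1 ≡ 9.
  x = λ² - 3 - 3 = 81 - 6 ≡ 6; y = λ·(3 - 6) - 12 ≡ 7. → (6, 7)
3Q: (6, 7) + (3, 12). λ = (12 - 7)/(3 - 6) ≡ 5/20 mod 23. 20⁻¹ ≡ 15 (mod 23), so λ ≡ 6.
  x = λ² - 6 - 3 = 36 - 9 ≡ 4; y = λ·(6 - 4) - 7 ≡ 5. → (4, 5)
3Q = (4, 5).
Finally 3P + 3Q:
(6, 16) + (4, 5). λ = (5 - 16)/(4 - 6) ≡ 12/21 mod 23. 21⁻¹ ≡ 11 (mod 23), so λ ≡ 17.
  x = λ² - 6 - 4 = 289 - 10 ≡ 3; y = λ·(6 - 3) - 16 ≡ 12. → (3, 12)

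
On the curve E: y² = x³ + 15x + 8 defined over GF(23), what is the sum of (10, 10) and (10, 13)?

The two points share x = 10 and their y-coordinates satisfy 10 + 13 ≡ 0 (mod 23), so they are inverses. Their sum is O.

O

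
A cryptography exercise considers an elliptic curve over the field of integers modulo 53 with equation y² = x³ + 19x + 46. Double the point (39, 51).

(11, 46)

tangent at (39, 51): λ = (3·39² + 19)/(2·51) ≡ 24/49. 49⁻¹ ≡ 13 (mod 53) since 49·13 = 637 ≡ 1, so λ ≡ 24·13 ≡ 47.
  x = λ² - 39 - 39 = 2209 - 78 ≡ 11; y = λ·(39 - 11) - 51 ≡ 46. → (11, 46)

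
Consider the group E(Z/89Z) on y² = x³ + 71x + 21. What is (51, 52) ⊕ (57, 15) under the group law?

(66, 85)

(51, 52) + (57, 15). λ = (15 - 52)/(57 - 51) ≡ 52/6 mod 89. 6⁻¹ ≡ 15 (mod 89) since 6·15 = 90 ≡ 1, so λ ≡ 68.
  x = λ² - 51 - 57 = 4624 - 108 ≡ 66; y = λ·(51 - 66) - 52 ≡ 85. → (66, 85)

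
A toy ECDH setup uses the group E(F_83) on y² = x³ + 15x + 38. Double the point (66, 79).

tangent at (66, 79): λ = (3·66² + 15)/(2·79) ≡ 52/75. 75⁻¹ ≡ 31 (mod 83) since 75·31 = 2325 ≡ 1, so λ ≡ 52·31 ≡ 35.
  x = λ² - 66 - 66 = 1225 - 132 ≡ 14; y = λ·(66 - 14) - 79 ≡ 81. → (14, 81)

(14, 81)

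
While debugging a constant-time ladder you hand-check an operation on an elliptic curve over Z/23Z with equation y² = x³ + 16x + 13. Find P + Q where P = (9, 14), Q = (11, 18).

(9, 14) + (11, 18). λ = (18 - 14)/(11 - 9) ≡ 4/2 mod 23. 2⁻¹ ≡ 12 (mod 23) since 2·12 = 24 ≡ 1, so λ ≡ 2.
  x = λ² - 9 - 11 = 4 - 20 ≡ 7; y = λ·(9 - 7) - 14 ≡ 13. → (7, 13)

(7, 13)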